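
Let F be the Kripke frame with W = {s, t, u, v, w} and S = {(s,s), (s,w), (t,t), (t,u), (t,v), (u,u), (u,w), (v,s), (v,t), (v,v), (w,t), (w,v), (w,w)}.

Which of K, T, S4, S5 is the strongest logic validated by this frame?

T

Reflexive (axiom T): yes — every world is S-related to itself.
Transitive (axiom 4): no — s S w and w S t, but not s S t.
Euclidean (axiom 5): no — t S u and t S v, but not u S v.
So F validates K, T; S4 would additionally require S to be transitive. The strongest is T.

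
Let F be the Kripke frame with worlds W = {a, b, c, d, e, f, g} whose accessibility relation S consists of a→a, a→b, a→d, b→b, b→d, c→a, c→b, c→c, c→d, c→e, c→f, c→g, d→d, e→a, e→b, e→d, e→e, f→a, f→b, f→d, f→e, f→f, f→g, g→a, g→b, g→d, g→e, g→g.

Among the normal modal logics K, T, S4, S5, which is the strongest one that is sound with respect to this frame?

Reflexive (axiom T): yes — every world is S-related to itself.
Transitive (axiom 4): yes — every two-step S-path is closed by a direct edge.
Euclidean (axiom 5): no — a S d and a S b, but not d S b.
So F validates K, T, S4; S5 would additionally require S to be Euclidean. The strongest is S4.

S4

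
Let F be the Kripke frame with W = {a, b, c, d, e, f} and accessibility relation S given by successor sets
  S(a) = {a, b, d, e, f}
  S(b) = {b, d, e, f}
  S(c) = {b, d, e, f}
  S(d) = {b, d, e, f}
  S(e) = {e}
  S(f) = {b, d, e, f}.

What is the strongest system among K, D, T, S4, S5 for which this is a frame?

Serial (axiom D): yes — every world has a successor (e.g. a S a).
Reflexive (axiom T): no — c is not related to itself.
Transitive (axiom 4): yes — every two-step S-path is closed by a direct edge.
Euclidean (axiom 5): no — a S e and a S b, but not e S b.
So F validates K, D; T would additionally require S to be reflexive. The strongest is D.

D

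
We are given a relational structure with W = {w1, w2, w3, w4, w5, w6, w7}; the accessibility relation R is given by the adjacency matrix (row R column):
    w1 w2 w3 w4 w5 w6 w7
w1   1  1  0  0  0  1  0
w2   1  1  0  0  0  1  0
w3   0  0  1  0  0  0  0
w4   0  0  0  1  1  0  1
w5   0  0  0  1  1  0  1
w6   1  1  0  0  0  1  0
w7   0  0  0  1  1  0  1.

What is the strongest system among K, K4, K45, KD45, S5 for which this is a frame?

Transitive (axiom 4): yes — every two-step R-path is closed by a direct edge.
Euclidean (axiom 5): yes — any two successors of a common world are R-related.
Serial (axiom D): yes — every world has a successor (e.g. w1 R w1).
Reflexive (axiom T): yes — every world is R-related to itself.
So F validates K, K4, K45, KD45, S5. The strongest is S5.

S5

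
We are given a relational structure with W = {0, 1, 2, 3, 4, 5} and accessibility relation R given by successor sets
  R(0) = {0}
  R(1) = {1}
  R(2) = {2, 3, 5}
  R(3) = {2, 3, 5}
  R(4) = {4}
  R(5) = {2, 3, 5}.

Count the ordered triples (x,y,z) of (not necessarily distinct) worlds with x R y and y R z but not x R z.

R is transitive; there are no such tuples.

0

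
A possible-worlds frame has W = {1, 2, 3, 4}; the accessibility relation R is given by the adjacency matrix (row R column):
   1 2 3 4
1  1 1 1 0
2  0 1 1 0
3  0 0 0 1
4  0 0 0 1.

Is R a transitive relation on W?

Transitive: no — 1 R 3 and 3 R 4, but not 1 R 4.

No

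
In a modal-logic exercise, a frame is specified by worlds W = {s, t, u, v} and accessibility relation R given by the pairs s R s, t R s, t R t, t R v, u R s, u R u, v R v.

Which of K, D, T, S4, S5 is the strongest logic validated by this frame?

S4

Serial (axiom D): yes — every world has a successor (e.g. s R s).
Reflexive (axiom T): yes — every world is R-related to itself.
Transitive (axiom 4): yes — every two-step R-path is closed by a direct edge.
Euclidean (axiom 5): no — t R s and t R v, but not s R v.
So F validates K, D, T, S4; S5 would additionally require R to be Euclidean. The strongest is S4.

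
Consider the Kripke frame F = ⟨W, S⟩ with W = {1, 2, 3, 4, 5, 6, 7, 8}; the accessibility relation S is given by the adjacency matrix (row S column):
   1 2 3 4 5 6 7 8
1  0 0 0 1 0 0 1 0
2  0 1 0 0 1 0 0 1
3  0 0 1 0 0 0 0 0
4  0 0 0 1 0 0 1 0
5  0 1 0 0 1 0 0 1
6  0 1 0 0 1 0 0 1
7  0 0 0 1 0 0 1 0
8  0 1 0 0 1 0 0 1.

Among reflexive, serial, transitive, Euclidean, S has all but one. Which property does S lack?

reflexive

Reflexive: no — 1 is not related to itself.
Serial: yes — every world has a successor (e.g. 1 S 4).
Transitive: yes — every two-step S-path is closed by a direct edge.
Euclidean: yes — any two successors of a common world are S-related.
Only reflexive fails.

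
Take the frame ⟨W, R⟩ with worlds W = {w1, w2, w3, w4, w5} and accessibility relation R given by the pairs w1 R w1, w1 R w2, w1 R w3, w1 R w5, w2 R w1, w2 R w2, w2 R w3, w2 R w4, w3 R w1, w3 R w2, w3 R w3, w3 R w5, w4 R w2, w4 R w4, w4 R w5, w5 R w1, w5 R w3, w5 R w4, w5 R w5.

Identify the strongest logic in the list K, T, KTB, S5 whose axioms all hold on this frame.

KTB

Reflexive (axiom T): yes — every world is R-related to itself.
Symmetric (axiom B): yes — every pair in R has its reverse in R.
Euclidean (axiom 5): no — w1 R w2 and w1 R w5, but not w2 R w5.
So F validates K, T, KTB; S5 would additionally require R to be Euclidean. The strongest is KTB.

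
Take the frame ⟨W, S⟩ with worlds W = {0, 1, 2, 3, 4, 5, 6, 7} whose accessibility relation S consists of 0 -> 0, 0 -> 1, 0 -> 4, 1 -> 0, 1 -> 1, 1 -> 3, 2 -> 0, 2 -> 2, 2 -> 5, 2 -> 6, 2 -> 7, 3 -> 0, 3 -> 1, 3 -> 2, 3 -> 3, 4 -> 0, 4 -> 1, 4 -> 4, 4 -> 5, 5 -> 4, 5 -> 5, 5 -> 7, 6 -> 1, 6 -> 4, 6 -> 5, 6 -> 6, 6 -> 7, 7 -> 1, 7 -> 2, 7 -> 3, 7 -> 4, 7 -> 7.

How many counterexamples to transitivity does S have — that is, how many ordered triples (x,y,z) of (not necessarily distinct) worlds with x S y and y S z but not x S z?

35

Enumerating: (0,1,3), (0,4,5), (1,0,4), (1,3,2), (2,0,1), (2,0,4), (2,5,4), (2,6,1), (2,6,4), (2,7,1), (2,7,3), (2,7,4), … and 23 more.
Total: 35.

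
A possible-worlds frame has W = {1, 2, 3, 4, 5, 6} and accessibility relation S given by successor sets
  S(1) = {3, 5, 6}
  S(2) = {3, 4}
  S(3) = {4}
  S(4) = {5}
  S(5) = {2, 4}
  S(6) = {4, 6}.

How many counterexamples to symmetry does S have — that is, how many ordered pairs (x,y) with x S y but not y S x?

8

Enumerating: (1,3), (1,5), (1,6), (2,3), (2,4), (3,4), (5,2), (6,4).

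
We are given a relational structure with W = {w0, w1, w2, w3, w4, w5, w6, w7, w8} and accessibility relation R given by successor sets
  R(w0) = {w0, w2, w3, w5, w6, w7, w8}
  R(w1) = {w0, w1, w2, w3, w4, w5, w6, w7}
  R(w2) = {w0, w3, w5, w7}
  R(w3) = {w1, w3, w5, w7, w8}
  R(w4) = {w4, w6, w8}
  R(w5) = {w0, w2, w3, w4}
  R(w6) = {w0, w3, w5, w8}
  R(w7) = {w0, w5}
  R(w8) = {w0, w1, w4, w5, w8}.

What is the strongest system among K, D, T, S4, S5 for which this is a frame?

Serial (axiom D): yes — every world has a successor (e.g. w0 R w0).
Reflexive (axiom T): no — w2 is not related to itself.
Transitive (axiom 4): no — w0 R w3 and w3 R w1, but not w0 R w1.
Euclidean (axiom 5): no — w0 R w2 and w0 R w6, but not w2 R w6.
So F validates K, D; T would additionally require R to be reflexive. The strongest is D.

D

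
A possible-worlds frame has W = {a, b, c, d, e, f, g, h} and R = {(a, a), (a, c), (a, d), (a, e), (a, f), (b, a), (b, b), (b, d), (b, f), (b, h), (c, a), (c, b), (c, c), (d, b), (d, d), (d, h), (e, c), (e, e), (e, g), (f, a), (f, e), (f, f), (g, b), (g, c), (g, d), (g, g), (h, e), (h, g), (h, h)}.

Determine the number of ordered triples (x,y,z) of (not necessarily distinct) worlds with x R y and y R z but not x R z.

36

Enumerating: (a,c,b), (a,d,b), (a,d,h), (a,e,g), (b,a,c), (b,a,e), (b,f,e), (b,h,e), (b,h,g), (c,a,d), (c,a,e), (c,a,f), … and 24 more.
Total: 36.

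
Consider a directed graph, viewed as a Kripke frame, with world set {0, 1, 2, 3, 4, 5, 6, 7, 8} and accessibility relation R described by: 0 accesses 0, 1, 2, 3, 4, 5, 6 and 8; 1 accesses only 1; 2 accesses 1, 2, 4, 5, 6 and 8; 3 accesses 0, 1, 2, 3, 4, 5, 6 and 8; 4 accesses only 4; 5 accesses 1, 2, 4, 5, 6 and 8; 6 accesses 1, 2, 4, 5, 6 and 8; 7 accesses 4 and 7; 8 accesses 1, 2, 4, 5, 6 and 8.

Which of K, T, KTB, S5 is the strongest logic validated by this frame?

Reflexive (axiom T): yes — every world is R-related to itself.
Symmetric (axiom B): no — 0 R 1 but not 1 R 0.
Euclidean (axiom 5): no — 0 R 1 and 0 R 2, but not 1 R 2.
So F validates K, T; KTB would additionally require R to be symmetric. The strongest is T.

T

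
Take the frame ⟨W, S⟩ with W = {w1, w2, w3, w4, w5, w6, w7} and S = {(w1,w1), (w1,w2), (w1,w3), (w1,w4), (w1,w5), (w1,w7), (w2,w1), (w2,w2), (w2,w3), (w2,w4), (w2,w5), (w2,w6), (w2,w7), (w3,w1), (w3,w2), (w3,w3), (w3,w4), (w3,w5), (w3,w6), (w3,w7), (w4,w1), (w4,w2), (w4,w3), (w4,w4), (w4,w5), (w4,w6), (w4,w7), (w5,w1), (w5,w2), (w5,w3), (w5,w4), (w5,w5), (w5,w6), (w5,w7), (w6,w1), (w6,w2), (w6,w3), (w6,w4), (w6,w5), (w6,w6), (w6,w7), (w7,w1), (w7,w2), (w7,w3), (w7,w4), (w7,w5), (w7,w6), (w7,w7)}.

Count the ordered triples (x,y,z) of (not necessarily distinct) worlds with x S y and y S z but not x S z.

Enumerating: (w1,w2,w6), (w1,w3,w6), (w1,w4,w6), (w1,w5,w6), (w1,w7,w6).

5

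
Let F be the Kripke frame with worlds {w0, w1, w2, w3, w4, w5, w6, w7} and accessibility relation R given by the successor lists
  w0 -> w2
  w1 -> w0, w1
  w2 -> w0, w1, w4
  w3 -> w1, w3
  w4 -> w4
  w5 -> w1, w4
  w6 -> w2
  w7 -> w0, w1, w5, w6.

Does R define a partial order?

Reflexive: no — w0 is not related to itself.
Transitive: no — w0 R w2 and w2 R w1, but not w0 R w1.
Antisymmetric: no — w0 R w2 and w2 R w0 with w0 ≠ w2.
So R is not a partial order.

No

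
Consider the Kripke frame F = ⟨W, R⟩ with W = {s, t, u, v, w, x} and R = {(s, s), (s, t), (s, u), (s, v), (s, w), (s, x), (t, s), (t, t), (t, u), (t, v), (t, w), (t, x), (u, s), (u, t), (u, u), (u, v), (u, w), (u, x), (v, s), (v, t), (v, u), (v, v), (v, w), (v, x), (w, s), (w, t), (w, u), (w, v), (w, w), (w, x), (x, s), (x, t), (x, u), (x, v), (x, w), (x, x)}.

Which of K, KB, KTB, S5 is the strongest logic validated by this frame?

Symmetric (axiom B): yes — every pair in R has its reverse in R.
Reflexive (axiom T): yes — every world is R-related to itself.
Euclidean (axiom 5): yes — any two successors of a common world are R-related.
So F validates K, KB, KTB, S5. The strongest is S5.

S5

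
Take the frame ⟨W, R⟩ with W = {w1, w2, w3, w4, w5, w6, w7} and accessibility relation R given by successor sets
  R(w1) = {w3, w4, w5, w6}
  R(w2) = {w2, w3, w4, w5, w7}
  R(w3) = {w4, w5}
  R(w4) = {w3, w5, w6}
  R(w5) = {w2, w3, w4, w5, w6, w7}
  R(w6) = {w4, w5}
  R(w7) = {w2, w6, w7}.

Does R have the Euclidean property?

No

Euclidean: no — w1 R w3 and w1 R w6, but not w3 R w6.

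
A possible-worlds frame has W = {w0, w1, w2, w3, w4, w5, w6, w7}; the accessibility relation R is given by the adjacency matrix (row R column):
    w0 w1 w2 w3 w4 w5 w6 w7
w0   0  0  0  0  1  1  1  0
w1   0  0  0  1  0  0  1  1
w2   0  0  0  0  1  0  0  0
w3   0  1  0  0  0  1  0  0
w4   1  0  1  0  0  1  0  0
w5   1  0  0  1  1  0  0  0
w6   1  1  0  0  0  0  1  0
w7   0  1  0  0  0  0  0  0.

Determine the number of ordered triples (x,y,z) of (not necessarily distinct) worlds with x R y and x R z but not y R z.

38

Enumerating: (w0,w4,w4), (w0,w4,w6), (w0,w5,w5), (w0,w5,w6), (w0,w6,w4), (w0,w6,w5), (w1,w3,w3), (w1,w3,w6), (w1,w3,w7), (w1,w6,w3), (w1,w6,w7), (w1,w7,w3), … and 26 more.
Total: 38.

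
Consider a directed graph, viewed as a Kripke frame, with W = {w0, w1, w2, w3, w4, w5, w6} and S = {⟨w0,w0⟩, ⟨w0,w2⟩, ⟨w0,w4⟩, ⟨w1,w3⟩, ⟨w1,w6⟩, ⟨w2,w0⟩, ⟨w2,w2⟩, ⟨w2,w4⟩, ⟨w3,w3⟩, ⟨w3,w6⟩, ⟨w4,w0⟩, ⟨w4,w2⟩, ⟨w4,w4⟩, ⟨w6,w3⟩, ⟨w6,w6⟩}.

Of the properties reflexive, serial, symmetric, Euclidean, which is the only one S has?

Reflexive: no — w1 is not related to itself.
Serial: no — w5 has no S-successor.
Symmetric: no — w1 S w3 but not w3 S w1.
Euclidean: yes — any two successors of a common world are S-related.
Only Euclidean holds.

Euclidean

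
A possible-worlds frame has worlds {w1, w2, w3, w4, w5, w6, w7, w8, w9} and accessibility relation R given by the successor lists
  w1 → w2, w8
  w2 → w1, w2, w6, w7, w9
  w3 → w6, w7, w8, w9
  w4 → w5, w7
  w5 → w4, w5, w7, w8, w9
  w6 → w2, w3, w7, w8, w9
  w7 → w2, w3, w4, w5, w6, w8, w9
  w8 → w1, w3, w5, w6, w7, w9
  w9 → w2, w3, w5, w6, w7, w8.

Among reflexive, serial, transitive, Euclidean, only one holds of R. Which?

Reflexive: no — w1 is not related to itself.
Serial: yes — every world has a successor (e.g. w1 R w2).
Transitive: no — w1 R w2 and w2 R w6, but not w1 R w6.
Euclidean: no — w1 R w2 and w1 R w8, but not w2 R w8.
Only serial holds.

serial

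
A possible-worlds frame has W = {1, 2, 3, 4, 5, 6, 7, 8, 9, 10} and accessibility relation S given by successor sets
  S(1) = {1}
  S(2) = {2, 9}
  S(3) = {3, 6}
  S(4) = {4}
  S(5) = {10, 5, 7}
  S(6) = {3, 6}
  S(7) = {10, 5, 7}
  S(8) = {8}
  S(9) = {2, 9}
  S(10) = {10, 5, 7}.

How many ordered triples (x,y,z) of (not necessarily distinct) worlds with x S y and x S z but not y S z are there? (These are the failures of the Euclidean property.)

S is Euclidean; there are no such tuples.

0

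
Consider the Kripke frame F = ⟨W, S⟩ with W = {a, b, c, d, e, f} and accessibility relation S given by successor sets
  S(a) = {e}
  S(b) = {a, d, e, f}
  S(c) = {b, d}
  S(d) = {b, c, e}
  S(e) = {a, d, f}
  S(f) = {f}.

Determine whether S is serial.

Serial: yes — every world has a successor (e.g. a S e).

Yes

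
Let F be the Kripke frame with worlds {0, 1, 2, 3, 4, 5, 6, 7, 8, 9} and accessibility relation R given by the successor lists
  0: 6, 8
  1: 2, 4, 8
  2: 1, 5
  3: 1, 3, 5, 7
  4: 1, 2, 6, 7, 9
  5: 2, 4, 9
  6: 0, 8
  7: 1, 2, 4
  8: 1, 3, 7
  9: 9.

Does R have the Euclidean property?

Euclidean: no — 0 R 8 and 0 R 6, but not 8 R 6.

No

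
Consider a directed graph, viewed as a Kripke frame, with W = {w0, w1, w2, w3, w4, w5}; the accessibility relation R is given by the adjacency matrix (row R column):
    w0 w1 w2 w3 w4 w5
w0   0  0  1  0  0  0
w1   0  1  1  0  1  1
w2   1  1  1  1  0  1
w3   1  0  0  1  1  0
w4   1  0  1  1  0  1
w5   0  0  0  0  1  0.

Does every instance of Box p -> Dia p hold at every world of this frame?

The schema D characterises exactly the serial frames.
Serial: yes — every world has a successor (e.g. w0 R w2).

Yes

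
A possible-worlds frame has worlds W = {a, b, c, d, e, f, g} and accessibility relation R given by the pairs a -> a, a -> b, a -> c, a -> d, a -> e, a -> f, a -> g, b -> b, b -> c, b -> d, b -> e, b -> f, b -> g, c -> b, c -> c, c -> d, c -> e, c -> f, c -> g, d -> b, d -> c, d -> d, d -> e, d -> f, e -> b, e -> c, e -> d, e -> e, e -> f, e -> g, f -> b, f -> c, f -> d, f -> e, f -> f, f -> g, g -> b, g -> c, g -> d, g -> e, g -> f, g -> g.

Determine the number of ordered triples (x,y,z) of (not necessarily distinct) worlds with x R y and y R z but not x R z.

4

Enumerating: (d,b,g), (d,c,g), (d,e,g), (d,f,g).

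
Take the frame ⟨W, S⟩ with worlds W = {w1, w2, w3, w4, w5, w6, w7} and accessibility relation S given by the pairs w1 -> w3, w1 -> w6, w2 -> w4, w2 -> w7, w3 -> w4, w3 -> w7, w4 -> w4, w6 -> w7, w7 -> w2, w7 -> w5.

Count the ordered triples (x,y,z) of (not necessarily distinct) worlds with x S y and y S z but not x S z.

Enumerating: (w1,w3,w4), (w1,w3,w7), (w1,w6,w7), (w2,w7,w2), (w2,w7,w5), (w3,w7,w2), (w3,w7,w5), (w6,w7,w2), (w6,w7,w5), (w7,w2,w4), (w7,w2,w7).

11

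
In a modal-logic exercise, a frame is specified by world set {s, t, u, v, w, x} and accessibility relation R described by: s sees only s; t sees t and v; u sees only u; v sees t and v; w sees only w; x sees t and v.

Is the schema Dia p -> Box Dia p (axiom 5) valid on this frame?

By correspondence theory, 5 is valid on a frame iff R is Euclidean.
Euclidean: yes — any two successors of a common world are R-related.

Yes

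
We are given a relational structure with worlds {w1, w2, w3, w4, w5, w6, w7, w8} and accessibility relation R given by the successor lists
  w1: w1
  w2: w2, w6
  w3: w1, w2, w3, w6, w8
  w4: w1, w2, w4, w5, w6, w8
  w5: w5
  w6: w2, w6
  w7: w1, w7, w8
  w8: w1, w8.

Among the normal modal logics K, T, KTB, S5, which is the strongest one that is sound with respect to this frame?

Reflexive (axiom T): yes — every world is R-related to itself.
Symmetric (axiom B): no — w3 R w1 but not w1 R w3.
Euclidean (axiom 5): no — w3 R w1 and w3 R w2, but not w1 R w2.
So F validates K, T; KTB would additionally require R to be symmetric. The strongest is T.

T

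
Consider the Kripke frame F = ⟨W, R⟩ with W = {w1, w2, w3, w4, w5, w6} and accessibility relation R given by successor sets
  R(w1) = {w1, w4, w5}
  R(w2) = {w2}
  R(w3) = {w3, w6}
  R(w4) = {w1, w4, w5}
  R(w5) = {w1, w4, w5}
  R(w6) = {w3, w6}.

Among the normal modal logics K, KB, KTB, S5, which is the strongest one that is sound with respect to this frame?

Symmetric (axiom B): yes — every pair in R has its reverse in R.
Reflexive (axiom T): yes — every world is R-related to itself.
Euclidean (axiom 5): yes — any two successors of a common world are R-related.
So F validates K, KB, KTB, S5. The strongest is S5.

S5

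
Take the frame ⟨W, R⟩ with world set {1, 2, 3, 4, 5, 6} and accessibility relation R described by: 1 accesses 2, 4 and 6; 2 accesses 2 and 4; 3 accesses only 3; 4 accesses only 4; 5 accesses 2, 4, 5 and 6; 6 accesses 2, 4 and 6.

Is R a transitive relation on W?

Yes

Transitive: yes — every two-step R-path is closed by a direct edge.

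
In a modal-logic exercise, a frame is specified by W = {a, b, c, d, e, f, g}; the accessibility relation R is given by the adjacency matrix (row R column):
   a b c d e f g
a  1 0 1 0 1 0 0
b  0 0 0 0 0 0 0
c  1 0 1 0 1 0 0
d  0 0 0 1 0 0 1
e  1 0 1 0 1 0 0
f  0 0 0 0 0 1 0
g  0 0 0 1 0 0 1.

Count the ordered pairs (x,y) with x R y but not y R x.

R is symmetric; there are no such tuples.

0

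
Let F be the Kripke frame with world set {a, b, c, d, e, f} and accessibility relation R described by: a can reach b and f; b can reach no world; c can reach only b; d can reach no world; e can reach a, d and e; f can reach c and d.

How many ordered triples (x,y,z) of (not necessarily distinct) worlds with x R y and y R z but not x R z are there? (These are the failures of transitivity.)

5

Enumerating: (a,f,c), (a,f,d), (e,a,b), (e,a,f), (f,c,b).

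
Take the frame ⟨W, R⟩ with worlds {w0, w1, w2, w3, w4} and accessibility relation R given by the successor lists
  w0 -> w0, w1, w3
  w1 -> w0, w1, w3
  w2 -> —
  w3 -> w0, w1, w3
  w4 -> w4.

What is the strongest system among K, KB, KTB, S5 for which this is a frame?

Symmetric (axiom B): yes — every pair in R has its reverse in R.
Reflexive (axiom T): no — w2 is not related to itself.
Euclidean (axiom 5): yes — any two successors of a common world are R-related.
So F validates K, KB; KTB would additionally require R to be reflexive. The strongest is KB.

KB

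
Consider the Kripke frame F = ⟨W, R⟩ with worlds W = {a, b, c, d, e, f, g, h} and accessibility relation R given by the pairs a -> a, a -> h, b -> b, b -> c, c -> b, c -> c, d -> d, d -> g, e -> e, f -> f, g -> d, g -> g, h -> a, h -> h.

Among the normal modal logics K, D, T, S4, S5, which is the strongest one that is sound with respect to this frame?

S5

Serial (axiom D): yes — every world has a successor (e.g. a R a).
Reflexive (axiom T): yes — every world is R-related to itself.
Transitive (axiom 4): yes — every two-step R-path is closed by a direct edge.
Euclidean (axiom 5): yes — any two successors of a common world are R-related.
So F validates K, D, T, S4, S5. The strongest is S5.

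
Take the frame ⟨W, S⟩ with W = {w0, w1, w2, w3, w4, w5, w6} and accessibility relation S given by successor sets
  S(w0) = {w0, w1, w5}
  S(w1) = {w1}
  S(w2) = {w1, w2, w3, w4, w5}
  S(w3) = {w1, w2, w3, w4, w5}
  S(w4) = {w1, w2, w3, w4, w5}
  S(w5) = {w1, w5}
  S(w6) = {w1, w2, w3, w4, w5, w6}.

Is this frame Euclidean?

Euclidean: no — w0 S w1 and w0 S w5, but not w1 S w5.

No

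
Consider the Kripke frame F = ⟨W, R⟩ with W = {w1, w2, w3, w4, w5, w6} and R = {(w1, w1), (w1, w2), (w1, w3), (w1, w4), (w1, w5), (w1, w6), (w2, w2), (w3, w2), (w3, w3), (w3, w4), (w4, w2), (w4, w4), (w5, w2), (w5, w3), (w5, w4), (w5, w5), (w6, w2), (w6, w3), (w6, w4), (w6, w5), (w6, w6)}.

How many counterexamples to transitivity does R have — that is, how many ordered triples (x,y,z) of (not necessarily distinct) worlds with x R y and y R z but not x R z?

R is transitive; there are no such tuples.

0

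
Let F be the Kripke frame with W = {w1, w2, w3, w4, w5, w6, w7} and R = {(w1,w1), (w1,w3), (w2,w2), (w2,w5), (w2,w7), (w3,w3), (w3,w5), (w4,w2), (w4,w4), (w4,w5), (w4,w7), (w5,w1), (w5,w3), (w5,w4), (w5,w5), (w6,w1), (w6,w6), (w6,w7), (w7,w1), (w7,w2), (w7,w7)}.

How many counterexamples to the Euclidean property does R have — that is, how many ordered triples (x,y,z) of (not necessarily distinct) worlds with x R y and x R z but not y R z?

21

Enumerating: (w1,w3,w1), (w2,w5,w2), (w2,w5,w7), (w2,w7,w5), (w4,w2,w4), (w4,w5,w2), (w4,w5,w7), (w4,w7,w4), (w4,w7,w5), (w5,w1,w4), (w5,w1,w5), (w5,w3,w1), … and 9 more.
Total: 21.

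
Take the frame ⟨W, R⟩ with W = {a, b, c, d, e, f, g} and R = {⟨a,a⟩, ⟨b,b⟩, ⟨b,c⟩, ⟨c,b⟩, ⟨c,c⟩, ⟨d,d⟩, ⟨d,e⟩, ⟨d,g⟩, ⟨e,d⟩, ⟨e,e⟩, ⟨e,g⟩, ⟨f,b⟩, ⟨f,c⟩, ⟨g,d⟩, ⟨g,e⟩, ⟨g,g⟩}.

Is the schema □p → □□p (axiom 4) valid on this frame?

Yes

The schema 4 characterises exactly the transitive frames.
Transitive: yes — every two-step R-path is closed by a direct edge.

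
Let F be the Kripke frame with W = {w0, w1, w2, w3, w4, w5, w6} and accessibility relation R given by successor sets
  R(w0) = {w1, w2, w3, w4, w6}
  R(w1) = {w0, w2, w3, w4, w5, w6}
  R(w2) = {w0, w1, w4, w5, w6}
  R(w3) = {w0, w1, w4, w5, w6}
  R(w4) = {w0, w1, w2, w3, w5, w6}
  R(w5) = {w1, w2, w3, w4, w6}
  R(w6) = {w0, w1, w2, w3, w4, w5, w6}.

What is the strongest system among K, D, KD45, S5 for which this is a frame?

D

Serial (axiom D): yes — every world has a successor (e.g. w0 R w1).
Euclidean (axiom 5): no — w0 R w2 and w0 R w3, but not w2 R w3.
Transitive (axiom 4): no — w0 R w1 and w1 R w5, but not w0 R w5.
Reflexive (axiom T): no — w0 is not related to itself.
So F validates K, D; KD45 would additionally require R to be Euclidean and transitive. The strongest is D.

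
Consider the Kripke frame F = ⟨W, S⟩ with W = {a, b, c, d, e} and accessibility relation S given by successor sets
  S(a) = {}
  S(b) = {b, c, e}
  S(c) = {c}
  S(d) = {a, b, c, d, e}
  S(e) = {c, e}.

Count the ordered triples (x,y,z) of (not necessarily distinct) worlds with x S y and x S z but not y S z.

Enumerating: (b,c,b), (b,c,e), (b,e,b), (d,a,a), (d,a,b), (d,a,c), (d,a,d), (d,a,e), (d,b,a), (d,b,d), (d,c,a), (d,c,b), (d,c,d), (d,c,e), (d,e,a), (d,e,b), (d,e,d), (e,c,e).

18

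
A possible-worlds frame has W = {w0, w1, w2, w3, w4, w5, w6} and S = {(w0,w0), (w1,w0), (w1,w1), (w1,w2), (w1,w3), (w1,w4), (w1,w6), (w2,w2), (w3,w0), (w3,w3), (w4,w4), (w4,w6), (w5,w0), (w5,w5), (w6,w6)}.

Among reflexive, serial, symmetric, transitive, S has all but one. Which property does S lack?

symmetric

Reflexive: yes — every world is S-related to itself.
Serial: yes — every world has a successor (e.g. w0 S w0).
Symmetric: no — w1 S w0 but not w0 S w1.
Transitive: yes — every two-step S-path is closed by a direct edge.
Only symmetric fails.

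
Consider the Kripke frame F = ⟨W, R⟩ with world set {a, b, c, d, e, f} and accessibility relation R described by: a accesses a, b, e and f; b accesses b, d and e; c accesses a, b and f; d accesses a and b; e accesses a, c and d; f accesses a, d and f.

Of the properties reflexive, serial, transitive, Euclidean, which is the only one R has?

serial

Reflexive: no — c is not related to itself.
Serial: yes — every world has a successor (e.g. a R a).
Transitive: no — a R b and b R d, but not a R d.
Euclidean: no — a R b and a R f, but not b R f.
Only serial holds.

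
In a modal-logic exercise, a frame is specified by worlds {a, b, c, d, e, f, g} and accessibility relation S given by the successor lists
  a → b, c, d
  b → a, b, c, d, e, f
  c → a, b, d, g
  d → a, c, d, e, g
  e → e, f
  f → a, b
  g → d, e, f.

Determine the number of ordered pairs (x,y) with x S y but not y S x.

8

Enumerating: (b,d), (b,e), (c,g), (d,e), (e,f), (f,a), (g,e), (g,f).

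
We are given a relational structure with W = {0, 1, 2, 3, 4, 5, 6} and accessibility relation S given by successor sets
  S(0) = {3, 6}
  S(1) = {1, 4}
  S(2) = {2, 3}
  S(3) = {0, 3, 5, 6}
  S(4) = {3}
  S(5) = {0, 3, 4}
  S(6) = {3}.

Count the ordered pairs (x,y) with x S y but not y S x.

6

Enumerating: (0,6), (1,4), (2,3), (4,3), (5,0), (5,4).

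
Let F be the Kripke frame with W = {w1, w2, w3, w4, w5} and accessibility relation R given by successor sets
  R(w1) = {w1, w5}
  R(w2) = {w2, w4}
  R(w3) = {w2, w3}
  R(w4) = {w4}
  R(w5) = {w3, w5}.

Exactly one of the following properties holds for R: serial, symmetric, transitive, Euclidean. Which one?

Serial: yes — every world has a successor (e.g. w1 R w1).
Symmetric: no — w1 R w5 but not w5 R w1.
Transitive: no — w1 R w5 and w5 R w3, but not w1 R w3.
Euclidean: no — w1 R w5 and w1 R w1, but not w5 R w1.
Only serial holds.

serial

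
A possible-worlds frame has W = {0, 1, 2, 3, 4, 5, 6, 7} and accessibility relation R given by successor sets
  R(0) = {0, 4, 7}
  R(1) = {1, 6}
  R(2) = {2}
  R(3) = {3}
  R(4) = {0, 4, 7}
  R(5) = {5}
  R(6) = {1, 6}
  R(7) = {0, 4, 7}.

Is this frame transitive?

Yes

Transitive: yes — every two-step R-path is closed by a direct edge.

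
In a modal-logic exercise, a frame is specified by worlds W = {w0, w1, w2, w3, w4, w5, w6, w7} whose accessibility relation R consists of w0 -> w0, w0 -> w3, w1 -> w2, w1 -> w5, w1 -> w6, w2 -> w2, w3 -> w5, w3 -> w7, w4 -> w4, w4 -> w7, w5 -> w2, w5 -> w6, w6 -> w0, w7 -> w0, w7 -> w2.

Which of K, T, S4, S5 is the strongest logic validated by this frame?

K

Reflexive (axiom T): no — w1 is not related to itself.
Transitive (axiom 4): no — w0 R w3 and w3 R w5, but not w0 R w5.
Euclidean (axiom 5): no — w1 R w2 and w1 R w5, but not w2 R w5.
So F validates K; T would additionally require R to be reflexive. The strongest is K.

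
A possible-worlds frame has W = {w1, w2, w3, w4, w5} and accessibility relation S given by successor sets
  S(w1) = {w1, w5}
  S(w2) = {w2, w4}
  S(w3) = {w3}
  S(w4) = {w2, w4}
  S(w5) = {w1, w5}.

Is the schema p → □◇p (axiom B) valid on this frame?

By correspondence theory, B is valid on a frame iff S is symmetric.
Symmetric: yes — every pair in S has its reverse in S.

Yes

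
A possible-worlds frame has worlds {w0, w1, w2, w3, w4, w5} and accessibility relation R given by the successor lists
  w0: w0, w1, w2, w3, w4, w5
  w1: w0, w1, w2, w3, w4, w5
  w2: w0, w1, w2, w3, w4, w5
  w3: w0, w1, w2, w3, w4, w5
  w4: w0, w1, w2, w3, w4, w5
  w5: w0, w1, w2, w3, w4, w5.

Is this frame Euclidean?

Euclidean: yes — any two successors of a common world are R-related.

Yes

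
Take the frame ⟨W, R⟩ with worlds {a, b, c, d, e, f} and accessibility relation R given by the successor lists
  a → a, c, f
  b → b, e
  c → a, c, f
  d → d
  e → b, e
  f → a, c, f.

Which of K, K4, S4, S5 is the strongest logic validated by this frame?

Transitive (axiom 4): yes — every two-step R-path is closed by a direct edge.
Reflexive (axiom T): yes — every world is R-related to itself.
Euclidean (axiom 5): yes — any two successors of a common world are R-related.
So F validates K, K4, S4, S5. The strongest is S5.

S5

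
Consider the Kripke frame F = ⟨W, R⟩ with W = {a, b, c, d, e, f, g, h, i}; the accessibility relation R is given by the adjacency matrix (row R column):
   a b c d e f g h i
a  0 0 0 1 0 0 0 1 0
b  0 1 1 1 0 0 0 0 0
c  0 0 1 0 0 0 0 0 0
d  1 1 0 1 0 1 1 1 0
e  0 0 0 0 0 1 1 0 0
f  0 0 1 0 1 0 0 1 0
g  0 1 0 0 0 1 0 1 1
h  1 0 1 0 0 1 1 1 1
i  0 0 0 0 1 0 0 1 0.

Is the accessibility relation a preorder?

Reflexive: no — a is not related to itself.
Transitive: no — a R d and d R b, but not a R b.
So R is not a preorder.

No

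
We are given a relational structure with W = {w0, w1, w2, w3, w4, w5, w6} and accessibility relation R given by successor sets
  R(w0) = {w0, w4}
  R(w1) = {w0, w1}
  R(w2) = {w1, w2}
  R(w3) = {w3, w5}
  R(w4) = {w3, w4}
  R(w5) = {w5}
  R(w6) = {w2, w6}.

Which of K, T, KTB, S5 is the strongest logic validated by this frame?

Reflexive (axiom T): yes — every world is R-related to itself.
Symmetric (axiom B): no — w0 R w4 but not w4 R w0.
Euclidean (axiom 5): no — w0 R w4 and w0 R w0, but not w4 R w0.
So F validates K, T; KTB would additionally require R to be symmetric. The strongest is T.

T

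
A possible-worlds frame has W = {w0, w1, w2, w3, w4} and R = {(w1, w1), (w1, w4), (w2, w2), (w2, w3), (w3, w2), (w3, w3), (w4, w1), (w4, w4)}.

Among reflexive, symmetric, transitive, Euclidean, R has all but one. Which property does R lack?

Reflexive: no — w0 is not related to itself.
Symmetric: yes — every pair in R has its reverse in R.
Transitive: yes — every two-step R-path is closed by a direct edge.
Euclidean: yes — any two successors of a common world are R-related.
Only reflexive fails.

reflexive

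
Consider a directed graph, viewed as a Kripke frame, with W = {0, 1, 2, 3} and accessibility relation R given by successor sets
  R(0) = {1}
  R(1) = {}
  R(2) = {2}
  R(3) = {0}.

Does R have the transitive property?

No

Transitive: no — 3 R 0 and 0 R 1, but not 3 R 1.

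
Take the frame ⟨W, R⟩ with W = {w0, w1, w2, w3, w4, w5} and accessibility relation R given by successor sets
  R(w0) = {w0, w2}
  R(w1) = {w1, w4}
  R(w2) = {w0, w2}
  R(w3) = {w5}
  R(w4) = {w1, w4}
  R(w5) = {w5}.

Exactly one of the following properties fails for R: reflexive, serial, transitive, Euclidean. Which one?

reflexive

Reflexive: no — w3 is not related to itself.
Serial: yes — every world has a successor (e.g. w0 R w0).
Transitive: yes — every two-step R-path is closed by a direct edge.
Euclidean: yes — any two successors of a common world are R-related.
Only reflexive fails.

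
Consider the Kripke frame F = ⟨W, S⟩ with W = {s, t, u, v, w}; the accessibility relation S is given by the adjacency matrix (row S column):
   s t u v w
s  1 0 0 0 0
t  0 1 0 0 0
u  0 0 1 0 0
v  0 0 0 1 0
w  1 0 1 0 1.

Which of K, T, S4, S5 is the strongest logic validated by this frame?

S4

Reflexive (axiom T): yes — every world is S-related to itself.
Transitive (axiom 4): yes — every two-step S-path is closed by a direct edge.
Euclidean (axiom 5): no — w S s and w S u, but not s S u.
So F validates K, T, S4; S5 would additionally require S to be Euclidean. The strongest is S4.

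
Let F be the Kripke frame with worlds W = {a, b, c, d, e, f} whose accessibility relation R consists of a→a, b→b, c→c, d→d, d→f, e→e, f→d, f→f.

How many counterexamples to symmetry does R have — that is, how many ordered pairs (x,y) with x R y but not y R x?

0

R is symmetric; there are no such tuples.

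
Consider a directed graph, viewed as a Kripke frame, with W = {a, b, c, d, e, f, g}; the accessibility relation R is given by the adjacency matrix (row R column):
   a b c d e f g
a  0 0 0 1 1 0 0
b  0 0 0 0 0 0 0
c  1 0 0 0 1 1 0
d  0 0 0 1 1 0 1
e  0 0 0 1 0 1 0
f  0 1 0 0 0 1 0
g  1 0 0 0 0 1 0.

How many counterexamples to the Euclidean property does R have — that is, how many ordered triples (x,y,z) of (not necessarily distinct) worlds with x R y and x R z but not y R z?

19

Enumerating: (a,e,e), (c,a,a), (c,a,f), (c,e,a), (c,e,e), (c,f,a), (c,f,e), (d,e,e), (d,e,g), (d,g,d), (d,g,e), (d,g,g), … and 7 more.
Total: 19.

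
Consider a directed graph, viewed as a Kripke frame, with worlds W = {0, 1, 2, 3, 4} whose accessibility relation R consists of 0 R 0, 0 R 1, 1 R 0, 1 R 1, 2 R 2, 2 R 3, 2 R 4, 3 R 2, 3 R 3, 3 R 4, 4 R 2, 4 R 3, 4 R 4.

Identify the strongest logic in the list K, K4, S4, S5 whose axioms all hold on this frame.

Transitive (axiom 4): yes — every two-step R-path is closed by a direct edge.
Reflexive (axiom T): yes — every world is R-related to itself.
Euclidean (axiom 5): yes — any two successors of a common world are R-related.
So F validates K, K4, S4, S5. The strongest is S5.

S5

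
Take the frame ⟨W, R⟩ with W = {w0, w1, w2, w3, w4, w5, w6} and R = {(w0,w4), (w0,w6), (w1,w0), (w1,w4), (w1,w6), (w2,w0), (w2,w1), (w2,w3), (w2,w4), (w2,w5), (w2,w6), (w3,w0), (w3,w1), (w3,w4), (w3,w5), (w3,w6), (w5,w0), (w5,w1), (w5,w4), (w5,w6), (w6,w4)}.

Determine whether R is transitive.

Yes

Transitive: yes — every two-step R-path is closed by a direct edge.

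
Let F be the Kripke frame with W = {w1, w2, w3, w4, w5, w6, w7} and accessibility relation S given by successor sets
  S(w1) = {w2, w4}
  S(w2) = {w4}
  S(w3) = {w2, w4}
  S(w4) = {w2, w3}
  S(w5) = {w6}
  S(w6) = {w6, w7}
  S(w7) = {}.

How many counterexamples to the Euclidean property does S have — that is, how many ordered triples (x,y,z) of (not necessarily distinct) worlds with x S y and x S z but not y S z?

10

Enumerating: (w1,w2,w2), (w1,w4,w4), (w2,w4,w4), (w3,w2,w2), (w3,w4,w4), (w4,w2,w2), (w4,w2,w3), (w4,w3,w3), (w6,w7,w6), (w6,w7,w7).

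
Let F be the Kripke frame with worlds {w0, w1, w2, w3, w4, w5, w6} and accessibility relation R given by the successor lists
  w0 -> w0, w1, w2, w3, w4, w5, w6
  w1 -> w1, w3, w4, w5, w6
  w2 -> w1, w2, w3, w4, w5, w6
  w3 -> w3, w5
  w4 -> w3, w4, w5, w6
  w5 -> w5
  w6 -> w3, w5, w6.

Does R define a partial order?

Reflexive: yes — every world is R-related to itself.
Transitive: yes — every two-step R-path is closed by a direct edge.
Antisymmetric: yes — no distinct pair is related both ways.
So R is a partial order.

Yes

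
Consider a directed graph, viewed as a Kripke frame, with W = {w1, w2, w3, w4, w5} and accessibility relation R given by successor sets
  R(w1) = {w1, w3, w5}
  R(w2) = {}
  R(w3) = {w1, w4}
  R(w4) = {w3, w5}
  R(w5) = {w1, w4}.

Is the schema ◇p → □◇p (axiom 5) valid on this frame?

The schema 5 characterises exactly the Euclidean frames.
Euclidean: no — w1 R w3 and w1 R w5, but not w3 R w5.

No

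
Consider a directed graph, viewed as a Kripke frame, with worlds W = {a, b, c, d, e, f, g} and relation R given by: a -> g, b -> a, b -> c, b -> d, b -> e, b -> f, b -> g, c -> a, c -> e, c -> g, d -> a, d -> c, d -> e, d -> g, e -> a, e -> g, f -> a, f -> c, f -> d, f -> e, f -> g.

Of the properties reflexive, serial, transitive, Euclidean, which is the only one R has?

transitive

Reflexive: no — a is not related to itself.
Serial: no — g has no R-successor.
Transitive: yes — every two-step R-path is closed by a direct edge.
Euclidean: no — b R a and b R c, but not a R c.
Only transitive holds.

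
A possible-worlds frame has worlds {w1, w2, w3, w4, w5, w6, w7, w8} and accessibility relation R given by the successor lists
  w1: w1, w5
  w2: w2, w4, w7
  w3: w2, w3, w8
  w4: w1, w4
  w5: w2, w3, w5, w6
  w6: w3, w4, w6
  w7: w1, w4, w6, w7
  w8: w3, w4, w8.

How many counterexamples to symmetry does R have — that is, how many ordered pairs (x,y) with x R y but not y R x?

Enumerating: (w1,w5), (w2,w4), (w2,w7), (w3,w2), (w4,w1), (w5,w2), (w5,w3), (w5,w6), (w6,w3), (w6,w4), (w7,w1), (w7,w4), (w7,w6), (w8,w4).

14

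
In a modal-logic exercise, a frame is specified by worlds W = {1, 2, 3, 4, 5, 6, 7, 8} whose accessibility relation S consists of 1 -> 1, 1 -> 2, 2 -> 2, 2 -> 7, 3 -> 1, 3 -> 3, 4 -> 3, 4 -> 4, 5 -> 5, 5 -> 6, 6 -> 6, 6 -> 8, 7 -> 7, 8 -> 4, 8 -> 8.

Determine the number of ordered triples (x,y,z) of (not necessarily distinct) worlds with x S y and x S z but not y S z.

7

Enumerating: (1,2,1), (2,7,2), (3,1,3), (4,3,4), (5,6,5), (6,8,6), (8,4,8).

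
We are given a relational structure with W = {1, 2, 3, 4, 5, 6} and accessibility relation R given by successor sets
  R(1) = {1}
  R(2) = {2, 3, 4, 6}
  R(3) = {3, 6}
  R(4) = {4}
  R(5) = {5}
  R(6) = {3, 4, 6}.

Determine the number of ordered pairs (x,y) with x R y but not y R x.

4

Enumerating: (2,3), (2,4), (2,6), (6,4).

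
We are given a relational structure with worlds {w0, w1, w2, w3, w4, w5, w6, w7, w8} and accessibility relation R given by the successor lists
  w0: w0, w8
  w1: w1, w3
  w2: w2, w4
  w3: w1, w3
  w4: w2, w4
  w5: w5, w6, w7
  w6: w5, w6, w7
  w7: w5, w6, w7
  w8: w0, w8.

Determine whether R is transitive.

Transitive: yes — every two-step R-path is closed by a direct edge.

Yes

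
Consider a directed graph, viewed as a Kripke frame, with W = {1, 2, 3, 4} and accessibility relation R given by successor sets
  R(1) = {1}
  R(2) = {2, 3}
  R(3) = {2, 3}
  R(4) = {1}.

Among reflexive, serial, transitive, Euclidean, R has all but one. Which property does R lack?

reflexive

Reflexive: no — 4 is not related to itself.
Serial: yes — every world has a successor (e.g. 1 R 1).
Transitive: yes — every two-step R-path is closed by a direct edge.
Euclidean: yes — any two successors of a common world are R-related.
Only reflexive fails.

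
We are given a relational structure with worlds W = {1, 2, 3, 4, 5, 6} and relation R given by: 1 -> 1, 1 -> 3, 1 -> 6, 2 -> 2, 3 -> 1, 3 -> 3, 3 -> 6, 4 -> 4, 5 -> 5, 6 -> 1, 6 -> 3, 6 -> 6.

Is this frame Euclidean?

Euclidean: yes — any two successors of a common world are R-related.

Yes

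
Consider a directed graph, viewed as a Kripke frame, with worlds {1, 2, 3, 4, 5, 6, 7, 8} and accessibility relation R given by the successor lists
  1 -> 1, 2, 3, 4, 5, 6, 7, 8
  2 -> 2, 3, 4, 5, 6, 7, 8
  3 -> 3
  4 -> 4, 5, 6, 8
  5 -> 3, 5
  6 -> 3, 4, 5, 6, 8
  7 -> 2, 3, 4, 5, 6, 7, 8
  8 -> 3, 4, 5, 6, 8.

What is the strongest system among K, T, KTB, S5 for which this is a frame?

Reflexive (axiom T): yes — every world is R-related to itself.
Symmetric (axiom B): no — 1 R 2 but not 2 R 1.
Euclidean (axiom 5): no — 1 R 3 and 1 R 2, but not 3 R 2.
So F validates K, T; KTB would additionally require R to be symmetric. The strongest is T.

T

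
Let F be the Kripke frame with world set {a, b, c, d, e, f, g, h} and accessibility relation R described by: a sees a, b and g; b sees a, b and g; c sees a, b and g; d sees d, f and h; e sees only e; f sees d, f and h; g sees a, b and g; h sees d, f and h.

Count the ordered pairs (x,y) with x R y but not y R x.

Enumerating: (c,a), (c,b), (c,g).

3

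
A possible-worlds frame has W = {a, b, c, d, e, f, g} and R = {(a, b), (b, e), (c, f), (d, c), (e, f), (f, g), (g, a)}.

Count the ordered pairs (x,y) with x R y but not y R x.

7

Enumerating: (a,b), (b,e), (c,f), (d,c), (e,f), (f,g), (g,a).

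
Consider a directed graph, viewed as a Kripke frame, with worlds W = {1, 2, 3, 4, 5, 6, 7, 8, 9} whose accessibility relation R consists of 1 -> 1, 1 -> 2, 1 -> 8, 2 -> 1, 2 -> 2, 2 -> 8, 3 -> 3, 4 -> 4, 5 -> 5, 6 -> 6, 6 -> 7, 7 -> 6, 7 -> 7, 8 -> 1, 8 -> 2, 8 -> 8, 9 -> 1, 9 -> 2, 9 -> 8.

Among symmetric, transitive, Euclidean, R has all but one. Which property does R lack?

symmetric

Symmetric: no — 9 R 1 but not 1 R 9.
Transitive: yes — every two-step R-path is closed by a direct edge.
Euclidean: yes — any two successors of a common world are R-related.
Only symmetric fails.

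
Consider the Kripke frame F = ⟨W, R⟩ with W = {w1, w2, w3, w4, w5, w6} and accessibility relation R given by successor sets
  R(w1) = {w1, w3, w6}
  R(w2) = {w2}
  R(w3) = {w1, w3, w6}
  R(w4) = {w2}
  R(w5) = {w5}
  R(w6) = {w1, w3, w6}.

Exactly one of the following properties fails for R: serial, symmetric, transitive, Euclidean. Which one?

Serial: yes — every world has a successor (e.g. w1 R w1).
Symmetric: no — w4 R w2 but not w2 R w4.
Transitive: yes — every two-step R-path is closed by a direct edge.
Euclidean: yes — any two successors of a common world are R-related.
Only symmetric fails.

symmetric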